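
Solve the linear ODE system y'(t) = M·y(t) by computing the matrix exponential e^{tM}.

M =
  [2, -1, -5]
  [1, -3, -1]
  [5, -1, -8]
e^{tM} =
  [-t^2*exp(-3*t)/2 + 5*t*exp(-3*t) + exp(-3*t), -t*exp(-3*t), t^2*exp(-3*t)/2 - 5*t*exp(-3*t)]
  [t*exp(-3*t), exp(-3*t), -t*exp(-3*t)]
  [-t^2*exp(-3*t)/2 + 5*t*exp(-3*t), -t*exp(-3*t), t^2*exp(-3*t)/2 - 5*t*exp(-3*t) + exp(-3*t)]

Strategy: write M = P · J · P⁻¹ where J is a Jordan canonical form, so e^{tM} = P · e^{tJ} · P⁻¹, and e^{tJ} can be computed block-by-block.

M has Jordan form
J =
  [-3,  1,  0]
  [ 0, -3,  1]
  [ 0,  0, -3]
(up to reordering of blocks).

Per-block formulas:
  For a 3×3 Jordan block J_3(-3): exp(t · J_3(-3)) = e^(-3t)·(I + t·N + (t^2/2)·N^2), where N is the 3×3 nilpotent shift.

After assembling e^{tJ} and conjugating by P, we get:

e^{tM} =
  [-t^2*exp(-3*t)/2 + 5*t*exp(-3*t) + exp(-3*t), -t*exp(-3*t), t^2*exp(-3*t)/2 - 5*t*exp(-3*t)]
  [t*exp(-3*t), exp(-3*t), -t*exp(-3*t)]
  [-t^2*exp(-3*t)/2 + 5*t*exp(-3*t), -t*exp(-3*t), t^2*exp(-3*t)/2 - 5*t*exp(-3*t) + exp(-3*t)]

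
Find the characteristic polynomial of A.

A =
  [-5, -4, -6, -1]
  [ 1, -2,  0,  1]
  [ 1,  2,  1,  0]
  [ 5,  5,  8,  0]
x^4 + 6*x^3 + 13*x^2 + 12*x + 4

Expanding det(x·I − A) (e.g. by cofactor expansion or by noting that A is similar to its Jordan form J, which has the same characteristic polynomial as A) gives
  χ_A(x) = x^4 + 6*x^3 + 13*x^2 + 12*x + 4
which factors as (x + 1)^2*(x + 2)^2. The eigenvalues (with algebraic multiplicities) are λ = -2 with multiplicity 2, λ = -1 with multiplicity 2.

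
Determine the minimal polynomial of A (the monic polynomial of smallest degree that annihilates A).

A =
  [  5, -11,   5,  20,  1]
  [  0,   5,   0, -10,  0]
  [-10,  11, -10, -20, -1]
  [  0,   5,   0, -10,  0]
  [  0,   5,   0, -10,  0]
x^3 + 5*x^2

The characteristic polynomial is χ_A(x) = x^3*(x + 5)^2, so the eigenvalues are known. The minimal polynomial is
  m_A(x) = Π_λ (x − λ)^{k_λ}
where k_λ is the size of the *largest* Jordan block for λ (equivalently, the smallest k with (A − λI)^k v = 0 for every generalised eigenvector v of λ).

  λ = -5: largest Jordan block has size 1, contributing (x + 5)
  λ = 0: largest Jordan block has size 2, contributing (x − 0)^2

So m_A(x) = x^2*(x + 5) = x^3 + 5*x^2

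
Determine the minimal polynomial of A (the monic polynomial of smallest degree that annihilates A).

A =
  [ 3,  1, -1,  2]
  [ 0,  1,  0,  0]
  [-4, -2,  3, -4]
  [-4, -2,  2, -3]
x^2 - 2*x + 1

The characteristic polynomial is χ_A(x) = (x - 1)^4, so the eigenvalues are known. The minimal polynomial is
  m_A(x) = Π_λ (x − λ)^{k_λ}
where k_λ is the size of the *largest* Jordan block for λ (equivalently, the smallest k with (A − λI)^k v = 0 for every generalised eigenvector v of λ).

  λ = 1: largest Jordan block has size 2, contributing (x − 1)^2

So m_A(x) = (x - 1)^2 = x^2 - 2*x + 1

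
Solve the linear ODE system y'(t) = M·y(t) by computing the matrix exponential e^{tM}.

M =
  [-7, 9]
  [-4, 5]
e^{tM} =
  [-6*t*exp(-t) + exp(-t), 9*t*exp(-t)]
  [-4*t*exp(-t), 6*t*exp(-t) + exp(-t)]

Strategy: write M = P · J · P⁻¹ where J is a Jordan canonical form, so e^{tM} = P · e^{tJ} · P⁻¹, and e^{tJ} can be computed block-by-block.

M has Jordan form
J =
  [-1,  1]
  [ 0, -1]
(up to reordering of blocks).

Per-block formulas:
  For a 2×2 Jordan block J_2(-1): exp(t · J_2(-1)) = e^(-1t)·(I + t·N), where N is the 2×2 nilpotent shift.

After assembling e^{tJ} and conjugating by P, we get:

e^{tM} =
  [-6*t*exp(-t) + exp(-t), 9*t*exp(-t)]
  [-4*t*exp(-t), 6*t*exp(-t) + exp(-t)]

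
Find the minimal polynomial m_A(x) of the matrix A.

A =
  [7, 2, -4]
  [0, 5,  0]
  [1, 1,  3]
x^2 - 10*x + 25

The characteristic polynomial is χ_A(x) = (x - 5)^3, so the eigenvalues are known. The minimal polynomial is
  m_A(x) = Π_λ (x − λ)^{k_λ}
where k_λ is the size of the *largest* Jordan block for λ (equivalently, the smallest k with (A − λI)^k v = 0 for every generalised eigenvector v of λ).

  λ = 5: largest Jordan block has size 2, contributing (x − 5)^2

So m_A(x) = (x - 5)^2 = x^2 - 10*x + 25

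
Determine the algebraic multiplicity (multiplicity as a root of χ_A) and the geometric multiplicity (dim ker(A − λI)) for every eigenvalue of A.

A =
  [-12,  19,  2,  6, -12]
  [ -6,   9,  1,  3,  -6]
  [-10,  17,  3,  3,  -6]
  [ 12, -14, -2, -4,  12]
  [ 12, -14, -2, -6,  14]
λ = 2: alg = 5, geom = 3

Step 1 — factor the characteristic polynomial to read off the algebraic multiplicities:
  χ_A(x) = (x - 2)^5

Step 2 — compute geometric multiplicities via the rank-nullity identity g(λ) = n − rank(A − λI):
  rank(A − (2)·I) = 2, so dim ker(A − (2)·I) = n − 2 = 3

Summary:
  λ = 2: algebraic multiplicity = 5, geometric multiplicity = 3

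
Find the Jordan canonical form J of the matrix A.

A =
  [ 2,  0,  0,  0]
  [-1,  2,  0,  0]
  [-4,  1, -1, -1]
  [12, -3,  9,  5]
J_3(2) ⊕ J_1(2)

The characteristic polynomial is
  det(x·I − A) = x^4 - 8*x^3 + 24*x^2 - 32*x + 16 = (x - 2)^4

Eigenvalues and multiplicities (the geometric multiplicity of λ is n − rank(A − λI), which equals the number of Jordan blocks for λ):
  λ = 2: algebraic multiplicity = 4, geometric multiplicity = 2

Determining the block sizes for each eigenvalue:
  λ = 2: with am = 4 and gm = 2, the partition is not yet determined (e.g. several partitions of 4 into 2 parts exist). Let N = A − (2)·I. Computing rank(N^1) = 2, rank(N^2) = 1, rank(N^3) = 0; the number of blocks of size ≥ j is rank(N^{j−1}) − rank(N^j), giving [2, 1, 1]. So we have 1 block(s) of size 3, 1 block(s) of size 1 → block sizes [3, 1]

Assembling the blocks gives a Jordan form
J =
  [2, 1, 0, 0]
  [0, 2, 1, 0]
  [0, 0, 2, 0]
  [0, 0, 0, 2]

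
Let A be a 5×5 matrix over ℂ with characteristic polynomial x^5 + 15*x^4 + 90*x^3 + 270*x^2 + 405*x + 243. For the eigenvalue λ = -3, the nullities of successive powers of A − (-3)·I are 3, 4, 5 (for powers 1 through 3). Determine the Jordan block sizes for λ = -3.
Block sizes for λ = -3: [3, 1, 1]

From the dimensions of kernels of powers, the number of Jordan blocks of size at least j is d_j − d_{j−1} where d_j = dim ker(N^j) (with d_0 = 0). Computing the differences gives [3, 1, 1].
The number of blocks of size exactly k is (#blocks of size ≥ k) − (#blocks of size ≥ k + 1), so the partition is: 2 block(s) of size 1, 1 block(s) of size 3.
In nonincreasing order the block sizes are [3, 1, 1].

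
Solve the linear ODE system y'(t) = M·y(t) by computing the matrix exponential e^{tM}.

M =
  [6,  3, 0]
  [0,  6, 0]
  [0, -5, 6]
e^{tM} =
  [exp(6*t), 3*t*exp(6*t), 0]
  [0, exp(6*t), 0]
  [0, -5*t*exp(6*t), exp(6*t)]

Strategy: write M = P · J · P⁻¹ where J is a Jordan canonical form, so e^{tM} = P · e^{tJ} · P⁻¹, and e^{tJ} can be computed block-by-block.

M has Jordan form
J =
  [6, 1, 0]
  [0, 6, 0]
  [0, 0, 6]
(up to reordering of blocks).

Per-block formulas:
  For a 1×1 block at λ = 6: exp(t · [6]) = [e^(6t)].
  For a 2×2 Jordan block J_2(6): exp(t · J_2(6)) = e^(6t)·(I + t·N), where N is the 2×2 nilpotent shift.

After assembling e^{tJ} and conjugating by P, we get:

e^{tM} =
  [exp(6*t), 3*t*exp(6*t), 0]
  [0, exp(6*t), 0]
  [0, -5*t*exp(6*t), exp(6*t)]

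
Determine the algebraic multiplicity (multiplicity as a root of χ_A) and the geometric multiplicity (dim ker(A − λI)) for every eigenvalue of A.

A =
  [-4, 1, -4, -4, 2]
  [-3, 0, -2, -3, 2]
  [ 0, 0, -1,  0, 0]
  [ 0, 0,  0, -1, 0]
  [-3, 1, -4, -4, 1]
λ = -1: alg = 5, geom = 3

Step 1 — factor the characteristic polynomial to read off the algebraic multiplicities:
  χ_A(x) = (x + 1)^5

Step 2 — compute geometric multiplicities via the rank-nullity identity g(λ) = n − rank(A − λI):
  rank(A − (-1)·I) = 2, so dim ker(A − (-1)·I) = n − 2 = 3

Summary:
  λ = -1: algebraic multiplicity = 5, geometric multiplicity = 3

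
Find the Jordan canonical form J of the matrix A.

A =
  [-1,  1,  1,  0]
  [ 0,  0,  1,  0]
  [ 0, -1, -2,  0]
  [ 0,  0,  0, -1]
J_2(-1) ⊕ J_1(-1) ⊕ J_1(-1)

The characteristic polynomial is
  det(x·I − A) = x^4 + 4*x^3 + 6*x^2 + 4*x + 1 = (x + 1)^4

Eigenvalues and multiplicities (the geometric multiplicity of λ is n − rank(A − λI), which equals the number of Jordan blocks for λ):
  λ = -1: algebraic multiplicity = 4, geometric multiplicity = 3

Determining the block sizes for each eigenvalue:
  λ = -1: 3 blocks summing to 4 forces exactly one block of size 2 and the rest size 1 → block sizes [2, 1, 1]

Assembling the blocks gives a Jordan form
J =
  [-1,  1,  0,  0]
  [ 0, -1,  0,  0]
  [ 0,  0, -1,  0]
  [ 0,  0,  0, -1]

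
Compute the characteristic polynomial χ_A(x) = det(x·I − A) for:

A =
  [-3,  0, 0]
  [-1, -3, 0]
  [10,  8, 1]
x^3 + 5*x^2 + 3*x - 9

Expanding det(x·I − A) (e.g. by cofactor expansion or by noting that A is similar to its Jordan form J, which has the same characteristic polynomial as A) gives
  χ_A(x) = x^3 + 5*x^2 + 3*x - 9
which factors as (x - 1)*(x + 3)^2. The eigenvalues (with algebraic multiplicities) are λ = -3 with multiplicity 2, λ = 1 with multiplicity 1.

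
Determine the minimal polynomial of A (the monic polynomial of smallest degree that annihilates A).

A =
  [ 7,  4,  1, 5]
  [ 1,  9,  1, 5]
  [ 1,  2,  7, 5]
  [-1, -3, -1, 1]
x^3 - 18*x^2 + 108*x - 216

The characteristic polynomial is χ_A(x) = (x - 6)^4, so the eigenvalues are known. The minimal polynomial is
  m_A(x) = Π_λ (x − λ)^{k_λ}
where k_λ is the size of the *largest* Jordan block for λ (equivalently, the smallest k with (A − λI)^k v = 0 for every generalised eigenvector v of λ).

  λ = 6: largest Jordan block has size 3, contributing (x − 6)^3

So m_A(x) = (x - 6)^3 = x^3 - 18*x^2 + 108*x - 216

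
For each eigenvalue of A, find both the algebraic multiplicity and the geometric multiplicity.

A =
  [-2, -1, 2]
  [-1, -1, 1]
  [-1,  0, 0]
λ = -1: alg = 3, geom = 1

Step 1 — factor the characteristic polynomial to read off the algebraic multiplicities:
  χ_A(x) = (x + 1)^3

Step 2 — compute geometric multiplicities via the rank-nullity identity g(λ) = n − rank(A − λI):
  rank(A − (-1)·I) = 2, so dim ker(A − (-1)·I) = n − 2 = 1

Summary:
  λ = -1: algebraic multiplicity = 3, geometric multiplicity = 1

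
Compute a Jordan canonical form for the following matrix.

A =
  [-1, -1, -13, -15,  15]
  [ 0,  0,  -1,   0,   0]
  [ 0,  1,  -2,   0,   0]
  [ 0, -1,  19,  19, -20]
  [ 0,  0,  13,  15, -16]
J_3(-1) ⊕ J_1(-1) ⊕ J_1(4)

The characteristic polynomial is
  det(x·I − A) = x^5 - 10*x^3 - 20*x^2 - 15*x - 4 = (x - 4)*(x + 1)^4

Eigenvalues and multiplicities (the geometric multiplicity of λ is n − rank(A − λI), which equals the number of Jordan blocks for λ):
  λ = -1: algebraic multiplicity = 4, geometric multiplicity = 2
  λ = 4: algebraic multiplicity = 1, geometric multiplicity = 1

Determining the block sizes for each eigenvalue:
  λ = -1: with am = 4 and gm = 2, the partition is not yet determined (e.g. several partitions of 4 into 2 parts exist). Let N = A − (-1)·I. Computing rank(N^1) = 3, rank(N^2) = 2, rank(N^3) = 1; the number of blocks of size ≥ j is rank(N^{j−1}) − rank(N^j), giving [2, 1, 1]. So we have 1 block(s) of size 3, 1 block(s) of size 1 → block sizes [3, 1]
  λ = 4: one block (gm = 1), so the single block has size am = 1 → block sizes [1]

Assembling the blocks gives a Jordan form
J =
  [-1,  1,  0,  0, 0]
  [ 0, -1,  1,  0, 0]
  [ 0,  0, -1,  0, 0]
  [ 0,  0,  0, -1, 0]
  [ 0,  0,  0,  0, 4]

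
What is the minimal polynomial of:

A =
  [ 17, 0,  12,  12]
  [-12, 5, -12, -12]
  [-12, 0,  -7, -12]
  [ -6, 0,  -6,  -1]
x^2 - 4*x - 5

The characteristic polynomial is χ_A(x) = (x - 5)^3*(x + 1), so the eigenvalues are known. The minimal polynomial is
  m_A(x) = Π_λ (x − λ)^{k_λ}
where k_λ is the size of the *largest* Jordan block for λ (equivalently, the smallest k with (A − λI)^k v = 0 for every generalised eigenvector v of λ).

  λ = -1: largest Jordan block has size 1, contributing (x + 1)
  λ = 5: largest Jordan block has size 1, contributing (x − 5)

So m_A(x) = (x - 5)*(x + 1) = x^2 - 4*x - 5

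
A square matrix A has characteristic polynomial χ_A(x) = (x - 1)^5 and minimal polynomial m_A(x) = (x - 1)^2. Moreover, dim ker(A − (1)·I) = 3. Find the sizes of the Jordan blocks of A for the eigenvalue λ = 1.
Block sizes for λ = 1: [2, 2, 1]

Step 1 — from the characteristic polynomial, algebraic multiplicity of λ = 1 is 5. From dim ker(A − (1)·I) = 3, there are exactly 3 Jordan blocks for λ = 1.
Step 2 — from the minimal polynomial, the factor (x − 1)^2 tells us the largest block for λ = 1 has size 2.
Step 3 — with total size 5, 3 blocks, and largest block 2, the block sizes (in nonincreasing order) are [2, 2, 1].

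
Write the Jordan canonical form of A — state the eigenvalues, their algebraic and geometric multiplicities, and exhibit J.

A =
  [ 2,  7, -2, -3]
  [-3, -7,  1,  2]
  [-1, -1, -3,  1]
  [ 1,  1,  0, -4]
J_3(-3) ⊕ J_1(-3)

The characteristic polynomial is
  det(x·I − A) = x^4 + 12*x^3 + 54*x^2 + 108*x + 81 = (x + 3)^4

Eigenvalues and multiplicities (the geometric multiplicity of λ is n − rank(A − λI), which equals the number of Jordan blocks for λ):
  λ = -3: algebraic multiplicity = 4, geometric multiplicity = 2

Determining the block sizes for each eigenvalue:
  λ = -3: with am = 4 and gm = 2, the partition is not yet determined (e.g. several partitions of 4 into 2 parts exist). Let N = A − (-3)·I. Computing rank(N^1) = 2, rank(N^2) = 1, rank(N^3) = 0; the number of blocks of size ≥ j is rank(N^{j−1}) − rank(N^j), giving [2, 1, 1]. So we have 1 block(s) of size 3, 1 block(s) of size 1 → block sizes [3, 1]

Assembling the blocks gives a Jordan form
J =
  [-3,  1,  0,  0]
  [ 0, -3,  1,  0]
  [ 0,  0, -3,  0]
  [ 0,  0,  0, -3]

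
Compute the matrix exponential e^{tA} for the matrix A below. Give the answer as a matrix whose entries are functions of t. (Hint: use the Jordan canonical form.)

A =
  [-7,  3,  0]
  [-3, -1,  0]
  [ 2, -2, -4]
e^{tA} =
  [-3*t*exp(-4*t) + exp(-4*t), 3*t*exp(-4*t), 0]
  [-3*t*exp(-4*t), 3*t*exp(-4*t) + exp(-4*t), 0]
  [2*t*exp(-4*t), -2*t*exp(-4*t), exp(-4*t)]

Strategy: write A = P · J · P⁻¹ where J is a Jordan canonical form, so e^{tA} = P · e^{tJ} · P⁻¹, and e^{tJ} can be computed block-by-block.

A has Jordan form
J =
  [-4,  1,  0]
  [ 0, -4,  0]
  [ 0,  0, -4]
(up to reordering of blocks).

Per-block formulas:
  For a 1×1 block at λ = -4: exp(t · [-4]) = [e^(-4t)].
  For a 2×2 Jordan block J_2(-4): exp(t · J_2(-4)) = e^(-4t)·(I + t·N), where N is the 2×2 nilpotent shift.

After assembling e^{tJ} and conjugating by P, we get:

e^{tA} =
  [-3*t*exp(-4*t) + exp(-4*t), 3*t*exp(-4*t), 0]
  [-3*t*exp(-4*t), 3*t*exp(-4*t) + exp(-4*t), 0]
  [2*t*exp(-4*t), -2*t*exp(-4*t), exp(-4*t)]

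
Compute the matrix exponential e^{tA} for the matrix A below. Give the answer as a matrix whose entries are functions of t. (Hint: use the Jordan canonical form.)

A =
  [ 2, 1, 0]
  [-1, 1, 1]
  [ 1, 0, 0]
e^{tA} =
  [t*exp(t) + exp(t), t^2*exp(t)/2 + t*exp(t), t^2*exp(t)/2]
  [-t*exp(t), -t^2*exp(t)/2 + exp(t), -t^2*exp(t)/2 + t*exp(t)]
  [t*exp(t), t^2*exp(t)/2, t^2*exp(t)/2 - t*exp(t) + exp(t)]

Strategy: write A = P · J · P⁻¹ where J is a Jordan canonical form, so e^{tA} = P · e^{tJ} · P⁻¹, and e^{tJ} can be computed block-by-block.

A has Jordan form
J =
  [1, 1, 0]
  [0, 1, 1]
  [0, 0, 1]
(up to reordering of blocks).

Per-block formulas:
  For a 3×3 Jordan block J_3(1): exp(t · J_3(1)) = e^(1t)·(I + t·N + (t^2/2)·N^2), where N is the 3×3 nilpotent shift.

After assembling e^{tJ} and conjugating by P, we get:

e^{tA} =
  [t*exp(t) + exp(t), t^2*exp(t)/2 + t*exp(t), t^2*exp(t)/2]
  [-t*exp(t), -t^2*exp(t)/2 + exp(t), -t^2*exp(t)/2 + t*exp(t)]
  [t*exp(t), t^2*exp(t)/2, t^2*exp(t)/2 - t*exp(t) + exp(t)]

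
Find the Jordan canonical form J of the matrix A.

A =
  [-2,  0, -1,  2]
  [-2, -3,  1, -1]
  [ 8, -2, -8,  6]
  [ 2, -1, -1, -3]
J_2(-4) ⊕ J_2(-4)

The characteristic polynomial is
  det(x·I − A) = x^4 + 16*x^3 + 96*x^2 + 256*x + 256 = (x + 4)^4

Eigenvalues and multiplicities (the geometric multiplicity of λ is n − rank(A − λI), which equals the number of Jordan blocks for λ):
  λ = -4: algebraic multiplicity = 4, geometric multiplicity = 2

Determining the block sizes for each eigenvalue:
  λ = -4: with am = 4 and gm = 2, the partition is not yet determined (e.g. several partitions of 4 into 2 parts exist). Let N = A − (-4)·I. Computing rank(N^1) = 2, rank(N^2) = 0; the number of blocks of size ≥ j is rank(N^{j−1}) − rank(N^j), giving [2, 2]. So we have 2 block(s) of size 2 → block sizes [2, 2]

Assembling the blocks gives a Jordan form
J =
  [-4,  1,  0,  0]
  [ 0, -4,  0,  0]
  [ 0,  0, -4,  1]
  [ 0,  0,  0, -4]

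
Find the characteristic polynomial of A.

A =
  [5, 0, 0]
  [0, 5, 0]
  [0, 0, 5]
x^3 - 15*x^2 + 75*x - 125

Expanding det(x·I − A) (e.g. by cofactor expansion or by noting that A is similar to its Jordan form J, which has the same characteristic polynomial as A) gives
  χ_A(x) = x^3 - 15*x^2 + 75*x - 125
which factors as (x - 5)^3. The eigenvalues (with algebraic multiplicities) are λ = 5 with multiplicity 3.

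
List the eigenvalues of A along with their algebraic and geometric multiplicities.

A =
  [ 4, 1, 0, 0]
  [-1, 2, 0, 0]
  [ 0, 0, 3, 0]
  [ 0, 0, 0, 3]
λ = 3: alg = 4, geom = 3

Step 1 — factor the characteristic polynomial to read off the algebraic multiplicities:
  χ_A(x) = (x - 3)^4

Step 2 — compute geometric multiplicities via the rank-nullity identity g(λ) = n − rank(A − λI):
  rank(A − (3)·I) = 1, so dim ker(A − (3)·I) = n − 1 = 3

Summary:
  λ = 3: algebraic multiplicity = 4, geometric multiplicity = 3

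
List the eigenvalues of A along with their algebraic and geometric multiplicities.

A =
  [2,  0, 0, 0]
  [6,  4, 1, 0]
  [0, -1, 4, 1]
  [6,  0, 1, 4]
λ = 2: alg = 1, geom = 1; λ = 4: alg = 3, geom = 1

Step 1 — factor the characteristic polynomial to read off the algebraic multiplicities:
  χ_A(x) = (x - 4)^3*(x - 2)

Step 2 — compute geometric multiplicities via the rank-nullity identity g(λ) = n − rank(A − λI):
  rank(A − (2)·I) = 3, so dim ker(A − (2)·I) = n − 3 = 1
  rank(A − (4)·I) = 3, so dim ker(A − (4)·I) = n − 3 = 1

Summary:
  λ = 2: algebraic multiplicity = 1, geometric multiplicity = 1
  λ = 4: algebraic multiplicity = 3, geometric multiplicity = 1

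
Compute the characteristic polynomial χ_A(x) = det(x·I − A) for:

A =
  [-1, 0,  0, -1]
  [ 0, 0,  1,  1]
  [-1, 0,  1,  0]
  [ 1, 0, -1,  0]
x^4

Expanding det(x·I − A) (e.g. by cofactor expansion or by noting that A is similar to its Jordan form J, which has the same characteristic polynomial as A) gives
  χ_A(x) = x^4
which factors as x^4. The eigenvalues (with algebraic multiplicities) are λ = 0 with multiplicity 4.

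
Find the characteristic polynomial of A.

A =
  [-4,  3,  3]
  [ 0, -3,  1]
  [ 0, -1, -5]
x^3 + 12*x^2 + 48*x + 64

Expanding det(x·I − A) (e.g. by cofactor expansion or by noting that A is similar to its Jordan form J, which has the same characteristic polynomial as A) gives
  χ_A(x) = x^3 + 12*x^2 + 48*x + 64
which factors as (x + 4)^3. The eigenvalues (with algebraic multiplicities) are λ = -4 with multiplicity 3.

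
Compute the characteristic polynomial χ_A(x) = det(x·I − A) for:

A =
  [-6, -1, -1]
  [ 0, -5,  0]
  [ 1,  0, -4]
x^3 + 15*x^2 + 75*x + 125

Expanding det(x·I − A) (e.g. by cofactor expansion or by noting that A is similar to its Jordan form J, which has the same characteristic polynomial as A) gives
  χ_A(x) = x^3 + 15*x^2 + 75*x + 125
which factors as (x + 5)^3. The eigenvalues (with algebraic multiplicities) are λ = -5 with multiplicity 3.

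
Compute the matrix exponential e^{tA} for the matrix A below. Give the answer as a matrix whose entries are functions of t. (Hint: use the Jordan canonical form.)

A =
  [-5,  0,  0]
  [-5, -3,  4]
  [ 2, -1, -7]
e^{tA} =
  [exp(-5*t), 0, 0]
  [-t^2*exp(-5*t) - 5*t*exp(-5*t), 2*t*exp(-5*t) + exp(-5*t), 4*t*exp(-5*t)]
  [t^2*exp(-5*t)/2 + 2*t*exp(-5*t), -t*exp(-5*t), -2*t*exp(-5*t) + exp(-5*t)]

Strategy: write A = P · J · P⁻¹ where J is a Jordan canonical form, so e^{tA} = P · e^{tJ} · P⁻¹, and e^{tJ} can be computed block-by-block.

A has Jordan form
J =
  [-5,  1,  0]
  [ 0, -5,  1]
  [ 0,  0, -5]
(up to reordering of blocks).

Per-block formulas:
  For a 3×3 Jordan block J_3(-5): exp(t · J_3(-5)) = e^(-5t)·(I + t·N + (t^2/2)·N^2), where N is the 3×3 nilpotent shift.

After assembling e^{tJ} and conjugating by P, we get:

e^{tA} =
  [exp(-5*t), 0, 0]
  [-t^2*exp(-5*t) - 5*t*exp(-5*t), 2*t*exp(-5*t) + exp(-5*t), 4*t*exp(-5*t)]
  [t^2*exp(-5*t)/2 + 2*t*exp(-5*t), -t*exp(-5*t), -2*t*exp(-5*t) + exp(-5*t)]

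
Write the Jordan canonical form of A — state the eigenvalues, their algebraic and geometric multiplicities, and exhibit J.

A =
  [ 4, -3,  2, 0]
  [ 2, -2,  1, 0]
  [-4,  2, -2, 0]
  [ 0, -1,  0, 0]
J_3(0) ⊕ J_1(0)

The characteristic polynomial is
  det(x·I − A) = x^4

Eigenvalues and multiplicities (the geometric multiplicity of λ is n − rank(A − λI), which equals the number of Jordan blocks for λ):
  λ = 0: algebraic multiplicity = 4, geometric multiplicity = 2

Determining the block sizes for each eigenvalue:
  λ = 0: with am = 4 and gm = 2, the partition is not yet determined (e.g. several partitions of 4 into 2 parts exist). Let N = A − (0)·I. Computing rank(N^1) = 2, rank(N^2) = 1, rank(N^3) = 0; the number of blocks of size ≥ j is rank(N^{j−1}) − rank(N^j), giving [2, 1, 1]. So we have 1 block(s) of size 3, 1 block(s) of size 1 → block sizes [3, 1]

Assembling the blocks gives a Jordan form
J =
  [0, 1, 0, 0]
  [0, 0, 1, 0]
  [0, 0, 0, 0]
  [0, 0, 0, 0]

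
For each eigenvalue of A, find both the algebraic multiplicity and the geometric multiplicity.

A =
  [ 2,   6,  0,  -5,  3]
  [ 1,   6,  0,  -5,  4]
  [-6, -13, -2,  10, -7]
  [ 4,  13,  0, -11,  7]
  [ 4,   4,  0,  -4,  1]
λ = -2: alg = 1, geom = 1; λ = -1: alg = 3, geom = 1; λ = 1: alg = 1, geom = 1

Step 1 — factor the characteristic polynomial to read off the algebraic multiplicities:
  χ_A(x) = (x - 1)*(x + 1)^3*(x + 2)

Step 2 — compute geometric multiplicities via the rank-nullity identity g(λ) = n − rank(A − λI):
  rank(A − (-2)·I) = 4, so dim ker(A − (-2)·I) = n − 4 = 1
  rank(A − (-1)·I) = 4, so dim ker(A − (-1)·I) = n − 4 = 1
  rank(A − (1)·I) = 4, so dim ker(A − (1)·I) = n − 4 = 1

Summary:
  λ = -2: algebraic multiplicity = 1, geometric multiplicity = 1
  λ = -1: algebraic multiplicity = 3, geometric multiplicity = 1
  λ = 1: algebraic multiplicity = 1, geometric multiplicity = 1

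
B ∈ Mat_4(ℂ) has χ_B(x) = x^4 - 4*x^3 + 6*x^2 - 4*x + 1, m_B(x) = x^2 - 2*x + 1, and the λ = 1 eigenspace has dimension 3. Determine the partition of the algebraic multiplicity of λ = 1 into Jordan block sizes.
Block sizes for λ = 1: [2, 1, 1]

Step 1 — from the characteristic polynomial, algebraic multiplicity of λ = 1 is 4. From dim ker(B − (1)·I) = 3, there are exactly 3 Jordan blocks for λ = 1.
Step 2 — from the minimal polynomial, the factor (x − 1)^2 tells us the largest block for λ = 1 has size 2.
Step 3 — with total size 4, 3 blocks, and largest block 2, the block sizes (in nonincreasing order) are [2, 1, 1].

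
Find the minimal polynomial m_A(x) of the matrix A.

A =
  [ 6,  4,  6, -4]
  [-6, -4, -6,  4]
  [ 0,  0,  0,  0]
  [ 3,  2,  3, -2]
x^2

The characteristic polynomial is χ_A(x) = x^4, so the eigenvalues are known. The minimal polynomial is
  m_A(x) = Π_λ (x − λ)^{k_λ}
where k_λ is the size of the *largest* Jordan block for λ (equivalently, the smallest k with (A − λI)^k v = 0 for every generalised eigenvector v of λ).

  λ = 0: largest Jordan block has size 2, contributing (x − 0)^2

So m_A(x) = x^2 = x^2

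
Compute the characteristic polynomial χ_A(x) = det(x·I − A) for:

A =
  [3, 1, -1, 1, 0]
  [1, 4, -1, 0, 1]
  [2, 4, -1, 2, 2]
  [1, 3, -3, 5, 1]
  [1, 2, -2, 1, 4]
x^5 - 15*x^4 + 90*x^3 - 270*x^2 + 405*x - 243

Expanding det(x·I − A) (e.g. by cofactor expansion or by noting that A is similar to its Jordan form J, which has the same characteristic polynomial as A) gives
  χ_A(x) = x^5 - 15*x^4 + 90*x^3 - 270*x^2 + 405*x - 243
which factors as (x - 3)^5. The eigenvalues (with algebraic multiplicities) are λ = 3 with multiplicity 5.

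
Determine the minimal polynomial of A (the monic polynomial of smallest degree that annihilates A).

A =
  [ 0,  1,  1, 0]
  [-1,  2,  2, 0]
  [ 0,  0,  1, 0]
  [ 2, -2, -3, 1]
x^3 - 3*x^2 + 3*x - 1

The characteristic polynomial is χ_A(x) = (x - 1)^4, so the eigenvalues are known. The minimal polynomial is
  m_A(x) = Π_λ (x − λ)^{k_λ}
where k_λ is the size of the *largest* Jordan block for λ (equivalently, the smallest k with (A − λI)^k v = 0 for every generalised eigenvector v of λ).

  λ = 1: largest Jordan block has size 3, contributing (x − 1)^3

So m_A(x) = (x - 1)^3 = x^3 - 3*x^2 + 3*x - 1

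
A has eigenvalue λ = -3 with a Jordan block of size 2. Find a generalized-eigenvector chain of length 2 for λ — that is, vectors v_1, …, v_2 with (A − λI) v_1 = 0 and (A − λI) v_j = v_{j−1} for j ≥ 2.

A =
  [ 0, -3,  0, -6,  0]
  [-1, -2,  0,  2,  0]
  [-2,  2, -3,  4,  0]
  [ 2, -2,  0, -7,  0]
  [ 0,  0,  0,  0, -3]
A Jordan chain for λ = -3 of length 2:
v_1 = (3, -1, -2, 2, 0)ᵀ
v_2 = (1, 0, 0, 0, 0)ᵀ

Let N = A − (-3)·I. We want v_2 with N^2 v_2 = 0 but N^1 v_2 ≠ 0; then v_{j-1} := N · v_j for j = 2, …, 2.

Pick v_2 = (1, 0, 0, 0, 0)ᵀ.
Then v_1 = N · v_2 = (3, -1, -2, 2, 0)ᵀ.

Sanity check: (A − (-3)·I) v_1 = (0, 0, 0, 0, 0)ᵀ = 0. ✓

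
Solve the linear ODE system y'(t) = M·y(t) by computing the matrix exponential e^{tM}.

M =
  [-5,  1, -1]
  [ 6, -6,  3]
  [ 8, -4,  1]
e^{tM} =
  [-exp(-3*t) + 2*exp(-4*t), exp(-3*t) - exp(-4*t), -exp(-3*t) + exp(-4*t)]
  [6*exp(-3*t) - 6*exp(-4*t), -2*exp(-3*t) + 3*exp(-4*t), 3*exp(-3*t) - 3*exp(-4*t)]
  [8*exp(-3*t) - 8*exp(-4*t), -4*exp(-3*t) + 4*exp(-4*t), 5*exp(-3*t) - 4*exp(-4*t)]

Strategy: write M = P · J · P⁻¹ where J is a Jordan canonical form, so e^{tM} = P · e^{tJ} · P⁻¹, and e^{tJ} can be computed block-by-block.

M has Jordan form
J =
  [-4,  0,  0]
  [ 0, -3,  0]
  [ 0,  0, -3]
(up to reordering of blocks).

Per-block formulas:
  For a 1×1 block at λ = -3: exp(t · [-3]) = [e^(-3t)].
  For a 1×1 block at λ = -4: exp(t · [-4]) = [e^(-4t)].

After assembling e^{tJ} and conjugating by P, we get:

e^{tM} =
  [-exp(-3*t) + 2*exp(-4*t), exp(-3*t) - exp(-4*t), -exp(-3*t) + exp(-4*t)]
  [6*exp(-3*t) - 6*exp(-4*t), -2*exp(-3*t) + 3*exp(-4*t), 3*exp(-3*t) - 3*exp(-4*t)]
  [8*exp(-3*t) - 8*exp(-4*t), -4*exp(-3*t) + 4*exp(-4*t), 5*exp(-3*t) - 4*exp(-4*t)]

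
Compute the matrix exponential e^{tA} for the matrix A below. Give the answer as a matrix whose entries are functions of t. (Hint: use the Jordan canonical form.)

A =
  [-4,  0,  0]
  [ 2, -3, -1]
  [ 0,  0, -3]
e^{tA} =
  [exp(-4*t), 0, 0]
  [2*exp(-3*t) - 2*exp(-4*t), exp(-3*t), -t*exp(-3*t)]
  [0, 0, exp(-3*t)]

Strategy: write A = P · J · P⁻¹ where J is a Jordan canonical form, so e^{tA} = P · e^{tJ} · P⁻¹, and e^{tJ} can be computed block-by-block.

A has Jordan form
J =
  [-4,  0,  0]
  [ 0, -3,  1]
  [ 0,  0, -3]
(up to reordering of blocks).

Per-block formulas:
  For a 2×2 Jordan block J_2(-3): exp(t · J_2(-3)) = e^(-3t)·(I + t·N), where N is the 2×2 nilpotent shift.
  For a 1×1 block at λ = -4: exp(t · [-4]) = [e^(-4t)].

After assembling e^{tJ} and conjugating by P, we get:

e^{tA} =
  [exp(-4*t), 0, 0]
  [2*exp(-3*t) - 2*exp(-4*t), exp(-3*t), -t*exp(-3*t)]
  [0, 0, exp(-3*t)]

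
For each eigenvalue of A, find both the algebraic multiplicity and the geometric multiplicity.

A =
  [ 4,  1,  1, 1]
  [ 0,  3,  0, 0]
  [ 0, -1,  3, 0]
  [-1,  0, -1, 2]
λ = 3: alg = 4, geom = 2

Step 1 — factor the characteristic polynomial to read off the algebraic multiplicities:
  χ_A(x) = (x - 3)^4

Step 2 — compute geometric multiplicities via the rank-nullity identity g(λ) = n − rank(A − λI):
  rank(A − (3)·I) = 2, so dim ker(A − (3)·I) = n − 2 = 2

Summary:
  λ = 3: algebraic multiplicity = 4, geometric multiplicity = 2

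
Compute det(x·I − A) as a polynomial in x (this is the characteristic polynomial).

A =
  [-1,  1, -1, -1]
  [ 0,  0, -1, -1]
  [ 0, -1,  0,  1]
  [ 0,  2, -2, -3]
x^4 + 4*x^3 + 6*x^2 + 4*x + 1

Expanding det(x·I − A) (e.g. by cofactor expansion or by noting that A is similar to its Jordan form J, which has the same characteristic polynomial as A) gives
  χ_A(x) = x^4 + 4*x^3 + 6*x^2 + 4*x + 1
which factors as (x + 1)^4. The eigenvalues (with algebraic multiplicities) are λ = -1 with multiplicity 4.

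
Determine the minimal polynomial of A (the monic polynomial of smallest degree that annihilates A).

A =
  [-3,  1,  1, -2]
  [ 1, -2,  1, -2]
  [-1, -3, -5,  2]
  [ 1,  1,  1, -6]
x^3 + 12*x^2 + 48*x + 64

The characteristic polynomial is χ_A(x) = (x + 4)^4, so the eigenvalues are known. The minimal polynomial is
  m_A(x) = Π_λ (x − λ)^{k_λ}
where k_λ is the size of the *largest* Jordan block for λ (equivalently, the smallest k with (A − λI)^k v = 0 for every generalised eigenvector v of λ).

  λ = -4: largest Jordan block has size 3, contributing (x + 4)^3

So m_A(x) = (x + 4)^3 = x^3 + 12*x^2 + 48*x + 64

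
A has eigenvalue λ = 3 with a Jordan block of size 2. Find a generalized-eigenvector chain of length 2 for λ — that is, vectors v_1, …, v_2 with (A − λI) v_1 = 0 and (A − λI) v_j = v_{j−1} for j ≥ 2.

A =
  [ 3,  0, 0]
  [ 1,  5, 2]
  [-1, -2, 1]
A Jordan chain for λ = 3 of length 2:
v_1 = (0, 1, -1)ᵀ
v_2 = (1, 0, 0)ᵀ

Let N = A − (3)·I. We want v_2 with N^2 v_2 = 0 but N^1 v_2 ≠ 0; then v_{j-1} := N · v_j for j = 2, …, 2.

Pick v_2 = (1, 0, 0)ᵀ.
Then v_1 = N · v_2 = (0, 1, -1)ᵀ.

Sanity check: (A − (3)·I) v_1 = (0, 0, 0)ᵀ = 0. ✓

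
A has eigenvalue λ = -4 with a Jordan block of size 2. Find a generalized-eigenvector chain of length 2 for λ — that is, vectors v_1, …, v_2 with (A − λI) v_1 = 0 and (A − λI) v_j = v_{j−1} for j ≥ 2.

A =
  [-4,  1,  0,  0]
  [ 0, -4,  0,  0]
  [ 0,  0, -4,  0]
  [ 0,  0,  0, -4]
A Jordan chain for λ = -4 of length 2:
v_1 = (1, 0, 0, 0)ᵀ
v_2 = (0, 1, 0, 0)ᵀ

Let N = A − (-4)·I. We want v_2 with N^2 v_2 = 0 but N^1 v_2 ≠ 0; then v_{j-1} := N · v_j for j = 2, …, 2.

Pick v_2 = (0, 1, 0, 0)ᵀ.
Then v_1 = N · v_2 = (1, 0, 0, 0)ᵀ.

Sanity check: (A − (-4)·I) v_1 = (0, 0, 0, 0)ᵀ = 0. ✓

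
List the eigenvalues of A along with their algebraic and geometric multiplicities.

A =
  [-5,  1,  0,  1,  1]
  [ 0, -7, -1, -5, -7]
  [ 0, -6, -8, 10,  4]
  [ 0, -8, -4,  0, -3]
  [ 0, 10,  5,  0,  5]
λ = -5: alg = 3, geom = 2; λ = 0: alg = 2, geom = 1

Step 1 — factor the characteristic polynomial to read off the algebraic multiplicities:
  χ_A(x) = x^2*(x + 5)^3

Step 2 — compute geometric multiplicities via the rank-nullity identity g(λ) = n − rank(A − λI):
  rank(A − (-5)·I) = 3, so dim ker(A − (-5)·I) = n − 3 = 2
  rank(A − (0)·I) = 4, so dim ker(A − (0)·I) = n − 4 = 1

Summary:
  λ = -5: algebraic multiplicity = 3, geometric multiplicity = 2
  λ = 0: algebraic multiplicity = 2, geometric multiplicity = 1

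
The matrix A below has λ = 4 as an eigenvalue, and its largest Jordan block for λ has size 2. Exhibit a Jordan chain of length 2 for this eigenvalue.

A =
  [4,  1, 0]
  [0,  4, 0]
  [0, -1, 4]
A Jordan chain for λ = 4 of length 2:
v_1 = (1, 0, -1)ᵀ
v_2 = (0, 1, 0)ᵀ

Let N = A − (4)·I. We want v_2 with N^2 v_2 = 0 but N^1 v_2 ≠ 0; then v_{j-1} := N · v_j for j = 2, …, 2.

Pick v_2 = (0, 1, 0)ᵀ.
Then v_1 = N · v_2 = (1, 0, -1)ᵀ.

Sanity check: (A − (4)·I) v_1 = (0, 0, 0)ᵀ = 0. ✓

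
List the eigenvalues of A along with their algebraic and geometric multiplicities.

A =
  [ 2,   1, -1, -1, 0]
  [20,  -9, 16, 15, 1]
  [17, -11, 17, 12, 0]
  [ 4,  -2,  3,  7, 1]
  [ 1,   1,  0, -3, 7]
λ = 3: alg = 2, geom = 1; λ = 6: alg = 3, geom = 1

Step 1 — factor the characteristic polynomial to read off the algebraic multiplicities:
  χ_A(x) = (x - 6)^3*(x - 3)^2

Step 2 — compute geometric multiplicities via the rank-nullity identity g(λ) = n − rank(A − λI):
  rank(A − (3)·I) = 4, so dim ker(A − (3)·I) = n − 4 = 1
  rank(A − (6)·I) = 4, so dim ker(A − (6)·I) = n − 4 = 1

Summary:
  λ = 3: algebraic multiplicity = 2, geometric multiplicity = 1
  λ = 6: algebraic multiplicity = 3, geometric multiplicity = 1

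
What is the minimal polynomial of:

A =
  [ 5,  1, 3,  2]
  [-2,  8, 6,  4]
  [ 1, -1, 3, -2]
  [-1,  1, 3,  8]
x^2 - 12*x + 36

The characteristic polynomial is χ_A(x) = (x - 6)^4, so the eigenvalues are known. The minimal polynomial is
  m_A(x) = Π_λ (x − λ)^{k_λ}
where k_λ is the size of the *largest* Jordan block for λ (equivalently, the smallest k with (A − λI)^k v = 0 for every generalised eigenvector v of λ).

  λ = 6: largest Jordan block has size 2, contributing (x − 6)^2

So m_A(x) = (x - 6)^2 = x^2 - 12*x + 36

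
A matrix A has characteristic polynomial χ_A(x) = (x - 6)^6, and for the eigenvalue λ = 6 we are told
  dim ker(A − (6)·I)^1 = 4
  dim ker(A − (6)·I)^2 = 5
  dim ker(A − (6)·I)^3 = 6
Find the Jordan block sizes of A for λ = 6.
Block sizes for λ = 6: [3, 1, 1, 1]

From the dimensions of kernels of powers, the number of Jordan blocks of size at least j is d_j − d_{j−1} where d_j = dim ker(N^j) (with d_0 = 0). Computing the differences gives [4, 1, 1].
The number of blocks of size exactly k is (#blocks of size ≥ k) − (#blocks of size ≥ k + 1), so the partition is: 3 block(s) of size 1, 1 block(s) of size 3.
In nonincreasing order the block sizes are [3, 1, 1, 1].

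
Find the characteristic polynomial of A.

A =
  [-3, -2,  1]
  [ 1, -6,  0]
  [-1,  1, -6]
x^3 + 15*x^2 + 75*x + 125

Expanding det(x·I − A) (e.g. by cofactor expansion or by noting that A is similar to its Jordan form J, which has the same characteristic polynomial as A) gives
  χ_A(x) = x^3 + 15*x^2 + 75*x + 125
which factors as (x + 5)^3. The eigenvalues (with algebraic multiplicities) are λ = -5 with multiplicity 3.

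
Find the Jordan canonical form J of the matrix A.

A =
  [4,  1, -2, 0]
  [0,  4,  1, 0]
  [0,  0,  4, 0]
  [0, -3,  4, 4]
J_3(4) ⊕ J_1(4)

The characteristic polynomial is
  det(x·I − A) = x^4 - 16*x^3 + 96*x^2 - 256*x + 256 = (x - 4)^4

Eigenvalues and multiplicities (the geometric multiplicity of λ is n − rank(A − λI), which equals the number of Jordan blocks for λ):
  λ = 4: algebraic multiplicity = 4, geometric multiplicity = 2

Determining the block sizes for each eigenvalue:
  λ = 4: with am = 4 and gm = 2, the partition is not yet determined (e.g. several partitions of 4 into 2 parts exist). Let N = A − (4)·I. Computing rank(N^1) = 2, rank(N^2) = 1, rank(N^3) = 0; the number of blocks of size ≥ j is rank(N^{j−1}) − rank(N^j), giving [2, 1, 1]. So we have 1 block(s) of size 3, 1 block(s) of size 1 → block sizes [3, 1]

Assembling the blocks gives a Jordan form
J =
  [4, 1, 0, 0]
  [0, 4, 1, 0]
  [0, 0, 4, 0]
  [0, 0, 0, 4]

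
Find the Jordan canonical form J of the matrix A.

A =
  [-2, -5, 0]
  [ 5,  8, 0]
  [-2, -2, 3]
J_2(3) ⊕ J_1(3)

The characteristic polynomial is
  det(x·I − A) = x^3 - 9*x^2 + 27*x - 27 = (x - 3)^3

Eigenvalues and multiplicities (the geometric multiplicity of λ is n − rank(A − λI), which equals the number of Jordan blocks for λ):
  λ = 3: algebraic multiplicity = 3, geometric multiplicity = 2

Determining the block sizes for each eigenvalue:
  λ = 3: 2 blocks summing to 3 forces exactly one block of size 2 and the rest size 1 → block sizes [2, 1]

Assembling the blocks gives a Jordan form
J =
  [3, 1, 0]
  [0, 3, 0]
  [0, 0, 3]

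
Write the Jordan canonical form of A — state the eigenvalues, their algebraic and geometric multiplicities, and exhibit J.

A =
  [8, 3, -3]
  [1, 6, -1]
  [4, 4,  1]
J_2(5) ⊕ J_1(5)

The characteristic polynomial is
  det(x·I − A) = x^3 - 15*x^2 + 75*x - 125 = (x - 5)^3

Eigenvalues and multiplicities (the geometric multiplicity of λ is n − rank(A − λI), which equals the number of Jordan blocks for λ):
  λ = 5: algebraic multiplicity = 3, geometric multiplicity = 2

Determining the block sizes for each eigenvalue:
  λ = 5: 2 blocks summing to 3 forces exactly one block of size 2 and the rest size 1 → block sizes [2, 1]

Assembling the blocks gives a Jordan form
J =
  [5, 1, 0]
  [0, 5, 0]
  [0, 0, 5]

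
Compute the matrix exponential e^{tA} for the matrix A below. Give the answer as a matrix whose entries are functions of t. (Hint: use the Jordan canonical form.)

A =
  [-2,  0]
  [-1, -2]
e^{tA} =
  [exp(-2*t), 0]
  [-t*exp(-2*t), exp(-2*t)]

Strategy: write A = P · J · P⁻¹ where J is a Jordan canonical form, so e^{tA} = P · e^{tJ} · P⁻¹, and e^{tJ} can be computed block-by-block.

A has Jordan form
J =
  [-2,  1]
  [ 0, -2]
(up to reordering of blocks).

Per-block formulas:
  For a 2×2 Jordan block J_2(-2): exp(t · J_2(-2)) = e^(-2t)·(I + t·N), where N is the 2×2 nilpotent shift.

After assembling e^{tJ} and conjugating by P, we get:

e^{tA} =
  [exp(-2*t), 0]
  [-t*exp(-2*t), exp(-2*t)]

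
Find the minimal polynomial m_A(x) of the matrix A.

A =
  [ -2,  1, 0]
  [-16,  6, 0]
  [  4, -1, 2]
x^2 - 4*x + 4

The characteristic polynomial is χ_A(x) = (x - 2)^3, so the eigenvalues are known. The minimal polynomial is
  m_A(x) = Π_λ (x − λ)^{k_λ}
where k_λ is the size of the *largest* Jordan block for λ (equivalently, the smallest k with (A − λI)^k v = 0 for every generalised eigenvector v of λ).

  λ = 2: largest Jordan block has size 2, contributing (x − 2)^2

So m_A(x) = (x - 2)^2 = x^2 - 4*x + 4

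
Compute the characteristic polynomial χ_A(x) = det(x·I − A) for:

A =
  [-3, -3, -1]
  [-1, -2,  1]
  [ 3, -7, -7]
x^3 + 12*x^2 + 48*x + 64

Expanding det(x·I − A) (e.g. by cofactor expansion or by noting that A is similar to its Jordan form J, which has the same characteristic polynomial as A) gives
  χ_A(x) = x^3 + 12*x^2 + 48*x + 64
which factors as (x + 4)^3. The eigenvalues (with algebraic multiplicities) are λ = -4 with multiplicity 3.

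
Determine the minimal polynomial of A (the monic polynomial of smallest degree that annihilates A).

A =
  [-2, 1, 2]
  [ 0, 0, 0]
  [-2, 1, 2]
x^2

The characteristic polynomial is χ_A(x) = x^3, so the eigenvalues are known. The minimal polynomial is
  m_A(x) = Π_λ (x − λ)^{k_λ}
where k_λ is the size of the *largest* Jordan block for λ (equivalently, the smallest k with (A − λI)^k v = 0 for every generalised eigenvector v of λ).

  λ = 0: largest Jordan block has size 2, contributing (x − 0)^2

So m_A(x) = x^2 = x^2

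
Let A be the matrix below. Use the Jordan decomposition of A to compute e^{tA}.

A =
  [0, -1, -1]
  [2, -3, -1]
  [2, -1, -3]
e^{tA} =
  [2*t*exp(-2*t) + exp(-2*t), -t*exp(-2*t), -t*exp(-2*t)]
  [2*t*exp(-2*t), -t*exp(-2*t) + exp(-2*t), -t*exp(-2*t)]
  [2*t*exp(-2*t), -t*exp(-2*t), -t*exp(-2*t) + exp(-2*t)]

Strategy: write A = P · J · P⁻¹ where J is a Jordan canonical form, so e^{tA} = P · e^{tJ} · P⁻¹, and e^{tJ} can be computed block-by-block.

A has Jordan form
J =
  [-2,  1,  0]
  [ 0, -2,  0]
  [ 0,  0, -2]
(up to reordering of blocks).

Per-block formulas:
  For a 2×2 Jordan block J_2(-2): exp(t · J_2(-2)) = e^(-2t)·(I + t·N), where N is the 2×2 nilpotent shift.
  For a 1×1 block at λ = -2: exp(t · [-2]) = [e^(-2t)].

After assembling e^{tJ} and conjugating by P, we get:

e^{tA} =
  [2*t*exp(-2*t) + exp(-2*t), -t*exp(-2*t), -t*exp(-2*t)]
  [2*t*exp(-2*t), -t*exp(-2*t) + exp(-2*t), -t*exp(-2*t)]
  [2*t*exp(-2*t), -t*exp(-2*t), -t*exp(-2*t) + exp(-2*t)]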